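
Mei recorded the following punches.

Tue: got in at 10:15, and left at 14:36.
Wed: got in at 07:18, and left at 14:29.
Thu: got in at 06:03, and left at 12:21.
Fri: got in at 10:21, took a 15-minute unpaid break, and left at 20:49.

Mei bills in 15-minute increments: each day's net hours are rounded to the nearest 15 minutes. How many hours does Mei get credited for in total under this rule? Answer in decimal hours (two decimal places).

Tue: 10:15–14:36 = 4 h 21 min → rounds to 4 h 15 min
Wed: 07:18–14:29 = 7 h 11 min → rounds to 7 h 15 min
Thu: 06:03–12:21 = 6 h 18 min → rounds to 6 h 15 min
Fri: 10:21–20:49 = 10 h 28 min − 15 min = 10 h 13 min → rounds to 10 h 15 min
Total credited: 28 h 0 min.

28.00 hours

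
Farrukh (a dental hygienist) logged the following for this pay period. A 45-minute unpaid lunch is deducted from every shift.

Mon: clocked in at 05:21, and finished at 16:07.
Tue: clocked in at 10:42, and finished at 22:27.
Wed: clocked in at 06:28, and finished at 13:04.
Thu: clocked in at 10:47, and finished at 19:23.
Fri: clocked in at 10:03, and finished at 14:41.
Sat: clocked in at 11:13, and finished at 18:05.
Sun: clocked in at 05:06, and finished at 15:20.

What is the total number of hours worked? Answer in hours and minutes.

Mon: 05:21–16:07 = 10 h 46 min; less 45 min break → 10 h 1 min
Tue: 10:42–22:27 = 11 h 45 min; less 45 min break → 11 h 0 min
Wed: 06:28–13:04 = 6 h 36 min; less 45 min break → 5 h 51 min
Thu: 10:47–19:23 = 8 h 36 min; less 45 min break → 7 h 51 min
Fri: 10:03–14:41 = 4 h 38 min; less 45 min break → 3 h 53 min
Sat: 11:13–18:05 = 6 h 52 min; less 45 min break → 6 h 7 min
Sun: 05:06–15:20 = 10 h 14 min; less 45 min break → 9 h 29 min
Total: 10 h 1 min + 11 h 0 min + 5 h 51 min + 7 h 51 min + 3 h 53 min + 6 h 7 min + 9 h 29 min = 54 h 12 min.

54 h 12 min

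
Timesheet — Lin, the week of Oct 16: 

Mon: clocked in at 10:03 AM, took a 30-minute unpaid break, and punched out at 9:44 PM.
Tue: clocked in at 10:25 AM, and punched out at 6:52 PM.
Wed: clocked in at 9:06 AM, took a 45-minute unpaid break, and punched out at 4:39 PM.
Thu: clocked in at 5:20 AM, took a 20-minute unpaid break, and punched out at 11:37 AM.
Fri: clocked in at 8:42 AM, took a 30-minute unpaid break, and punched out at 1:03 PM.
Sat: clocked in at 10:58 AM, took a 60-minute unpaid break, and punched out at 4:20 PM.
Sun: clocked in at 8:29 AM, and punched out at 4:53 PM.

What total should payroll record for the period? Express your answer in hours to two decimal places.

49.00 hours

Mon: 10:03 AM–9:44 PM = 11 h 41 min; less 30 min break → 11 h 11 min
Tue: 10:25 AM–6:52 PM = 8 h 27 min
Wed: 9:06 AM–4:39 PM = 7 h 33 min; less 45 min break → 6 h 48 min
Thu: 5:20 AM–11:37 AM = 6 h 17 min; less 20 min break → 5 h 57 min
Fri: 8:42 AM–1:03 PM = 4 h 21 min; less 30 min break → 3 h 51 min
Sat: 10:58 AM–4:20 PM = 5 h 22 min; less 60 min break → 4 h 22 min
Sun: 8:29 AM–4:53 PM = 8 h 24 min
Total: 11 h 11 min + 8 h 27 min + 6 h 48 min + 5 h 57 min + 3 h 51 min + 4 h 22 min + 8 h 24 min = 49 h 0 min.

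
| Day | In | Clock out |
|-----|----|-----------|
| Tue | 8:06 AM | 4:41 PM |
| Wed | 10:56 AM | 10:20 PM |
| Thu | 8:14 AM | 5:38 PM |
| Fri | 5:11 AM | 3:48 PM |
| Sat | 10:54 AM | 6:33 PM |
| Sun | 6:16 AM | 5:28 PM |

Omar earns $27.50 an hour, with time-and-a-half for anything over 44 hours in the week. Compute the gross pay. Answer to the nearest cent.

$1822.56

Tue: 8:06 AM–4:41 PM = 8 h 35 min
Wed: 10:56 AM–10:20 PM = 11 h 24 min
Thu: 8:14 AM–5:38 PM = 9 h 24 min
Fri: 5:11 AM–3:48 PM = 10 h 37 min
Sat: 10:54 AM–6:33 PM = 7 h 39 min
Sun: 6:16 AM–5:28 PM = 11 h 12 min
Total worked: 58 h 51 min = 3531 min.
Regular 44 h 0 min = 2640 min at $27.50/h; overtime 14 h 51 min = 891 min at $41.25/h.
Pay = (2640 × $27.50 + 891 × $41.25) ÷ 60 = $1822.56.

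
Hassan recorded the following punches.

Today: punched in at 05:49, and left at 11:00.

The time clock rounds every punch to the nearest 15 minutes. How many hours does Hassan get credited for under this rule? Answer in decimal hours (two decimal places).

5.25 hours

Today: in 05:49→05:45, out 11:00→11:00; 5 h 15 min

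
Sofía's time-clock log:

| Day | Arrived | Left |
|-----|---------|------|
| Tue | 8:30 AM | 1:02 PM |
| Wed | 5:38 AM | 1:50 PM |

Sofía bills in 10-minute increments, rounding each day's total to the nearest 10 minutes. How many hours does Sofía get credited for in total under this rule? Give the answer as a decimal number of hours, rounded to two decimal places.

Tue: 8:30 AM–1:02 PM = 4 h 32 min → rounds to 4 h 30 min
Wed: 5:38 AM–1:50 PM = 8 h 12 min → rounds to 8 h 10 min
Total credited: 12 h 40 min.

12.67 hours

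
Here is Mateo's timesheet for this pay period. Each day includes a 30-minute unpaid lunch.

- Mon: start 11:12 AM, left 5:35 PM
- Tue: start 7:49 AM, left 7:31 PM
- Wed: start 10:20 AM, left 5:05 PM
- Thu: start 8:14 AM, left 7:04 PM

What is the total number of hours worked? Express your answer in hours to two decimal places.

33.67 hours

Mon: 11:12 AM–5:35 PM = 6 h 23 min; less 30 min break → 5 h 53 min
Tue: 7:49 AM–7:31 PM = 11 h 42 min; less 30 min break → 11 h 12 min
Wed: 10:20 AM–5:05 PM = 6 h 45 min; less 30 min break → 6 h 15 min
Thu: 8:14 AM–7:04 PM = 10 h 50 min; less 30 min break → 10 h 20 min
Total: 5 h 53 min + 11 h 12 min + 6 h 15 min + 10 h 20 min = 33 h 40 min.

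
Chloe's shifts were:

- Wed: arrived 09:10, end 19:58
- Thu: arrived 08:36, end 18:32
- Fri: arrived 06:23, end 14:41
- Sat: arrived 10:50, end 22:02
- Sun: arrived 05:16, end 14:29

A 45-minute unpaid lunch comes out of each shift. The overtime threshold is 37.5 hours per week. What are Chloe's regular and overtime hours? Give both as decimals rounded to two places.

Regular 37.50 hours, overtime 8.20 hours

Wed: 09:10–19:58 = 10 h 48 min; less 45 min break → 10 h 3 min
Thu: 08:36–18:32 = 9 h 56 min; less 45 min break → 9 h 11 min
Fri: 06:23–14:41 = 8 h 18 min; less 45 min break → 7 h 33 min
Sat: 10:50–22:02 = 11 h 12 min; less 45 min break → 10 h 27 min
Sun: 05:16–14:29 = 9 h 13 min; less 45 min break → 8 h 28 min
Total worked: 45 h 42 min = 45.70 h.
Threshold 37.5 h → overtime 8 h 12 min, regular 37 h 30 min.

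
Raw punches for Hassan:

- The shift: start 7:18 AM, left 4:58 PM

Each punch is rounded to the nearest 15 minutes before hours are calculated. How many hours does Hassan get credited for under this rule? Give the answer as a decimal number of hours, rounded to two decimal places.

9.75 hours

The shift: in 7:18 AM→7:15 AM, out 4:58 PM→5:00 PM; 9 h 45 min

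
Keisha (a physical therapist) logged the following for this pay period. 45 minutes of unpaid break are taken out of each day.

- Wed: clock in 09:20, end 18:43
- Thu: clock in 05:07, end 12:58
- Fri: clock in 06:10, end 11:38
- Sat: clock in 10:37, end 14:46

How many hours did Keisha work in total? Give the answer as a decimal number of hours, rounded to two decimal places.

Wed: 09:20–18:43 = 9 h 23 min; less 45 min break → 8 h 38 min
Thu: 05:07–12:58 = 7 h 51 min; less 45 min break → 7 h 6 min
Fri: 06:10–11:38 = 5 h 28 min; less 45 min break → 4 h 43 min
Sat: 10:37–14:46 = 4 h 9 min; less 45 min break → 3 h 24 min
Total: 8 h 38 min + 7 h 6 min + 4 h 43 min + 3 h 24 min = 23 h 51 min.

23.85 hours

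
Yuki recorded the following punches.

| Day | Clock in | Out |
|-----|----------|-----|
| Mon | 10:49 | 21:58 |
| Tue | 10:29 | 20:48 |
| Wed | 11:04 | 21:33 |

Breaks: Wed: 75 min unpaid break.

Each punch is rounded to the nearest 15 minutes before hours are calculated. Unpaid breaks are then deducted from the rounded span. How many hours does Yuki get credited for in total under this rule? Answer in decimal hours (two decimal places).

Mon: in 10:49→10:45, out 21:58→22:00; 11 h 15 min
Tue: in 10:29→10:30, out 20:48→20:45; 10 h 15 min
Wed: in 11:04→11:00, out 21:33→21:30; 10 h 30 min − 75 min = 9 h 15 min
Total credited: 30 h 45 min.

30.75 hours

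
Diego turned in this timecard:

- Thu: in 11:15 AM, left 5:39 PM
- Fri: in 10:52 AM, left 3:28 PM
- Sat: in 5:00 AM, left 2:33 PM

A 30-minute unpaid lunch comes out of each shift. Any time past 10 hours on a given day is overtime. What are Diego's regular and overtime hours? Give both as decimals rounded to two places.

Regular 19.05 hours, overtime 0.00 hours

Thu: 11:15 AM–5:39 PM = 6 h 24 min; less 30 min break → 5 h 54 min
Fri: 10:52 AM–3:28 PM = 4 h 36 min; less 30 min break → 4 h 6 min
Sat: 5:00 AM–2:33 PM = 9 h 33 min; less 30 min break → 9 h 3 min
Thu reg 5 h 54 min / OT 0 h 0 min; Fri reg 4 h 6 min / OT 0 h 0 min; Sat reg 9 h 3 min / OT 0 h 0 min.
Totals: regular 19 h 3 min, overtime 0 h 0 min.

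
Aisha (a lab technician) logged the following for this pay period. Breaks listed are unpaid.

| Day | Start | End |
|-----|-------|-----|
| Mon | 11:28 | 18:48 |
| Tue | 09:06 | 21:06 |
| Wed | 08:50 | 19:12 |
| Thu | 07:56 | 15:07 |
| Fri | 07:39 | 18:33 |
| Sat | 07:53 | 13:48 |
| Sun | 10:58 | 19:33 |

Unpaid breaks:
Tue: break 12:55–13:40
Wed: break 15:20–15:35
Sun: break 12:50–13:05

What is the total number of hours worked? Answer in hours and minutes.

Mon: 11:28–18:48 = 7 h 20 min
Tue: 09:06–21:06 = 12 h 0 min; less 45 min break → 11 h 15 min
Wed: 08:50–19:12 = 10 h 22 min; less 15 min break → 10 h 7 min
Thu: 07:56–15:07 = 7 h 11 min
Fri: 07:39–18:33 = 10 h 54 min
Sat: 07:53–13:48 = 5 h 55 min
Sun: 10:58–19:33 = 8 h 35 min; less 15 min break → 8 h 20 min
Total: 7 h 20 min + 11 h 15 min + 10 h 7 min + 7 h 11 min + 10 h 54 min + 5 h 55 min + 8 h 20 min = 61 h 2 min.

61 h 2 min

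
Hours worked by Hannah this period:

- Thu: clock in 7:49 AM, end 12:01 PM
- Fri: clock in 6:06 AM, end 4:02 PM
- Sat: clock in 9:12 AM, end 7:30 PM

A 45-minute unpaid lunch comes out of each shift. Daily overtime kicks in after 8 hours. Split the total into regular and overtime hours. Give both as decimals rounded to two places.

Regular 19.45 hours, overtime 2.73 hours

Thu: 7:49 AM–12:01 PM = 4 h 12 min; less 45 min break → 3 h 27 min
Fri: 6:06 AM–4:02 PM = 9 h 56 min; less 45 min break → 9 h 11 min
Sat: 9:12 AM–7:30 PM = 10 h 18 min; less 45 min break → 9 h 33 min
Thu reg 3 h 27 min / OT 0 h 0 min; Fri reg 8 h 0 min / OT 1 h 11 min; Sat reg 8 h 0 min / OT 1 h 33 min.
Totals: regular 19 h 27 min, overtime 2 h 44 min.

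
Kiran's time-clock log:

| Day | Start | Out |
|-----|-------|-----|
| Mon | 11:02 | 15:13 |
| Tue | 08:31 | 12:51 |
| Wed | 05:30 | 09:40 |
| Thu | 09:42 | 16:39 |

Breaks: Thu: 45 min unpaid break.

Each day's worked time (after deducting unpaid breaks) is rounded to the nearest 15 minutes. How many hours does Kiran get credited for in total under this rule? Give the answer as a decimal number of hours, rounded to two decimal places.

19.00 hours

Mon: 11:02–15:13 = 4 h 11 min → rounds to 4 h 15 min
Tue: 08:31–12:51 = 4 h 20 min → rounds to 4 h 15 min
Wed: 05:30–09:40 = 4 h 10 min → rounds to 4 h 15 min
Thu: 09:42–16:39 = 6 h 57 min − 45 min = 6 h 12 min → rounds to 6 h 15 min
Total credited: 19 h 0 min.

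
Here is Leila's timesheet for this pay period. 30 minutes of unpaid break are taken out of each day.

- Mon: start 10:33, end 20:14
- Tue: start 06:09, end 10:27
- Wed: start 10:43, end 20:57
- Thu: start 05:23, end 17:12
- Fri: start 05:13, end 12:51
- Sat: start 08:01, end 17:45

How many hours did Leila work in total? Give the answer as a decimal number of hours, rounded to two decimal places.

Mon: 10:33–20:14 = 9 h 41 min; less 30 min break → 9 h 11 min
Tue: 06:09–10:27 = 4 h 18 min; less 30 min break → 3 h 48 min
Wed: 10:43–20:57 = 10 h 14 min; less 30 min break → 9 h 44 min
Thu: 05:23–17:12 = 11 h 49 min; less 30 min break → 11 h 19 min
Fri: 05:13–12:51 = 7 h 38 min; less 30 min break → 7 h 8 min
Sat: 08:01–17:45 = 9 h 44 min; less 30 min break → 9 h 14 min
Total: 9 h 11 min + 3 h 48 min + 9 h 44 min + 11 h 19 min + 7 h 8 min + 9 h 14 min = 50 h 24 min.

50.40 hours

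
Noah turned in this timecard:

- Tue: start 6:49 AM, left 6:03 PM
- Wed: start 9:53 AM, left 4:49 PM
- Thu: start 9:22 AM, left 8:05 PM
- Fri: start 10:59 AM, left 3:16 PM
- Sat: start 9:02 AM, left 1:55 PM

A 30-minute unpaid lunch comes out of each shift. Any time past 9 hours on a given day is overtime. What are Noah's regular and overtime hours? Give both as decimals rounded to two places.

Regular 32.60 hours, overtime 2.95 hours

Tue: 6:49 AM–6:03 PM = 11 h 14 min; less 30 min break → 10 h 44 min
Wed: 9:53 AM–4:49 PM = 6 h 56 min; less 30 min break → 6 h 26 min
Thu: 9:22 AM–8:05 PM = 10 h 43 min; less 30 min break → 10 h 13 min
Fri: 10:59 AM–3:16 PM = 4 h 17 min; less 30 min break → 3 h 47 min
Sat: 9:02 AM–1:55 PM = 4 h 53 min; less 30 min break → 4 h 23 min
Tue reg 9 h 0 min / OT 1 h 44 min; Wed reg 6 h 26 min / OT 0 h 0 min; Thu reg 9 h 0 min / OT 1 h 13 min; Fri reg 3 h 47 min / OT 0 h 0 min; Sat reg 4 h 23 min / OT 0 h 0 min.
Totals: regular 32 h 36 min, overtime 2 h 57 min.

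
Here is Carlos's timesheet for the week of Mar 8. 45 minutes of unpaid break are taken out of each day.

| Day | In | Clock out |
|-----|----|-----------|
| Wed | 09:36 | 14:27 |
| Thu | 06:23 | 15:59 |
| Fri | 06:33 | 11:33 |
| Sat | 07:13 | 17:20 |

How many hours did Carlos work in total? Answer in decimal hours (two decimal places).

Wed: 09:36–14:27 = 4 h 51 min; less 45 min break → 4 h 6 min
Thu: 06:23–15:59 = 9 h 36 min; less 45 min break → 8 h 51 min
Fri: 06:33–11:33 = 5 h 0 min; less 45 min break → 4 h 15 min
Sat: 07:13–17:20 = 10 h 7 min; less 45 min break → 9 h 22 min
Total: 4 h 6 min + 8 h 51 min + 4 h 15 min + 9 h 22 min = 26 h 34 min.

26.57 hours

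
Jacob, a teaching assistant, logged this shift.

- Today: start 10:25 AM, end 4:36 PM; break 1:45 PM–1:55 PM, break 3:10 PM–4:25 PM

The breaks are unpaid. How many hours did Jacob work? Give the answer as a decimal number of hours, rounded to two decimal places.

4.77 hours

Today: 10:25 AM–4:36 PM = 6 h 11 min; less 85 min break → 4 h 46 min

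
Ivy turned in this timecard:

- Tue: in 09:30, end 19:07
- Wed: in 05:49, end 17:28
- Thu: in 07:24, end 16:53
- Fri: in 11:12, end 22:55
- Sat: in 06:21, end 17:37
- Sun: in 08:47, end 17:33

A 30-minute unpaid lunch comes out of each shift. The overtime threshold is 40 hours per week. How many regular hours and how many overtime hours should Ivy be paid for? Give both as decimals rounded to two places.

Regular 40.00 hours, overtime 19.50 hours

Tue: 09:30–19:07 = 9 h 37 min; less 30 min break → 9 h 7 min
Wed: 05:49–17:28 = 11 h 39 min; less 30 min break → 11 h 9 min
Thu: 07:24–16:53 = 9 h 29 min; less 30 min break → 8 h 59 min
Fri: 11:12–22:55 = 11 h 43 min; less 30 min break → 11 h 13 min
Sat: 06:21–17:37 = 11 h 16 min; less 30 min break → 10 h 46 min
Sun: 08:47–17:33 = 8 h 46 min; less 30 min break → 8 h 16 min
Total worked: 59 h 30 min = 59.50 h.
Threshold 40 h → overtime 19 h 30 min, regular 40 h 0 min.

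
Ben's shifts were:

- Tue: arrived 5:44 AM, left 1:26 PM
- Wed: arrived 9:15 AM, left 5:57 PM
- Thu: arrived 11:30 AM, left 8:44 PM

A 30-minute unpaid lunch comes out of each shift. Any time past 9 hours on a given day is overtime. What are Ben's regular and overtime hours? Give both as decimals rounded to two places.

Tue: 5:44 AM–1:26 PM = 7 h 42 min; less 30 min break → 7 h 12 min
Wed: 9:15 AM–5:57 PM = 8 h 42 min; less 30 min break → 8 h 12 min
Thu: 11:30 AM–8:44 PM = 9 h 14 min; less 30 min break → 8 h 44 min
Tue reg 7 h 12 min / OT 0 h 0 min; Wed reg 8 h 12 min / OT 0 h 0 min; Thu reg 8 h 44 min / OT 0 h 0 min.
Totals: regular 24 h 8 min, overtime 0 h 0 min.

Regular 24.13 hours, overtime 0.00 hours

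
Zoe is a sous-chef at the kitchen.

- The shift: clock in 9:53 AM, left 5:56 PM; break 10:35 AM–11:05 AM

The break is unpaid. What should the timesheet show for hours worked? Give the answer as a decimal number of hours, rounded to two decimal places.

The shift: 9:53 AM–5:56 PM = 8 h 3 min; less 30 min break → 7 h 33 min

7.55 hours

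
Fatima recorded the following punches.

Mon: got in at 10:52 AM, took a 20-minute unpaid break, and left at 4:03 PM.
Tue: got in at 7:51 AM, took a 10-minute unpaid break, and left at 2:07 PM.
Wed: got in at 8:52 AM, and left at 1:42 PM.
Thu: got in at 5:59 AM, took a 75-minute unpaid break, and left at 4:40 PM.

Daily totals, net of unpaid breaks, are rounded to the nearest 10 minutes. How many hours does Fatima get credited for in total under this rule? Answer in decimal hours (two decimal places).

Mon: 10:52 AM–4:03 PM = 5 h 11 min − 20 min = 4 h 51 min → rounds to 4 h 50 min
Tue: 7:51 AM–2:07 PM = 6 h 16 min − 10 min = 6 h 6 min → rounds to 6 h 10 min
Wed: 8:52 AM–1:42 PM = 4 h 50 min → rounds to 4 h 50 min
Thu: 5:59 AM–4:40 PM = 10 h 41 min − 75 min = 9 h 26 min → rounds to 9 h 30 min
Total credited: 25 h 20 min.

25.33 hours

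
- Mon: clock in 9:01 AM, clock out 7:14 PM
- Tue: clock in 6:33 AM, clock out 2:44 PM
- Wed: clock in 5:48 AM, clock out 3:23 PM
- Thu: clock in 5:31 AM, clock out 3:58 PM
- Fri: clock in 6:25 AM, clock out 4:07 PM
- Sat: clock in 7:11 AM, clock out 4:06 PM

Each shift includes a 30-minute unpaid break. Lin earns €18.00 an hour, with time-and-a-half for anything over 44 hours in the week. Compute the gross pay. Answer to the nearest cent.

€1063.35

Mon: 9:01 AM–7:14 PM = 10 h 13 min; less 30 min break → 9 h 43 min
Tue: 6:33 AM–2:44 PM = 8 h 11 min; less 30 min break → 7 h 41 min
Wed: 5:48 AM–3:23 PM = 9 h 35 min; less 30 min break → 9 h 5 min
Thu: 5:31 AM–3:58 PM = 10 h 27 min; less 30 min break → 9 h 57 min
Fri: 6:25 AM–4:07 PM = 9 h 42 min; less 30 min break → 9 h 12 min
Sat: 7:11 AM–4:06 PM = 8 h 55 min; less 30 min break → 8 h 25 min
Total worked: 54 h 3 min = 3243 min.
Regular 44 h 0 min = 2640 min at €18.00/h; overtime 10 h 3 min = 603 min at €27.00/h.
Pay = (2640 × €18.00 + 603 × €27.00) ÷ 60 = €1063.35.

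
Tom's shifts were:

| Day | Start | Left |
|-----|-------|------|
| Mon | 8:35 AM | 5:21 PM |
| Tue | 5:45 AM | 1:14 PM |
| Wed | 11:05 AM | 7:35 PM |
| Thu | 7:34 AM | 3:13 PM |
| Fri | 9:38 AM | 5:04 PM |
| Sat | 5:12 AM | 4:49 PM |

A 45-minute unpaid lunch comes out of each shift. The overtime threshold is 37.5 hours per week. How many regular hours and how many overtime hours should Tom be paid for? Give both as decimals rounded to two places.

Regular 37.50 hours, overtime 9.45 hours

Mon: 8:35 AM–5:21 PM = 8 h 46 min; less 45 min break → 8 h 1 min
Tue: 5:45 AM–1:14 PM = 7 h 29 min; less 45 min break → 6 h 44 min
Wed: 11:05 AM–7:35 PM = 8 h 30 min; less 45 min break → 7 h 45 min
Thu: 7:34 AM–3:13 PM = 7 h 39 min; less 45 min break → 6 h 54 min
Fri: 9:38 AM–5:04 PM = 7 h 26 min; less 45 min break → 6 h 41 min
Sat: 5:12 AM–4:49 PM = 11 h 37 min; less 45 min break → 10 h 52 min
Total worked: 46 h 57 min = 46.95 h.
Threshold 37.5 h → overtime 9 h 27 min, regular 37 h 30 min.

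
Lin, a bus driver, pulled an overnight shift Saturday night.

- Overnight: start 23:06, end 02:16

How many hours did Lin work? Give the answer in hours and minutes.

3 h 10 min

Overnight: 23:06 → midnight = 0 h 54 min; midnight → 02:16 = 2 h 16 min; span 3 h 10 min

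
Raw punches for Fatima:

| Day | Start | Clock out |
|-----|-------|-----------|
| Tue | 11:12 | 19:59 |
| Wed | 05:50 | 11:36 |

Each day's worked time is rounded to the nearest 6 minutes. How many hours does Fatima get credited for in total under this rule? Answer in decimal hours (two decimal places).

14.60 hours

Tue: 11:12–19:59 = 8 h 47 min → rounds to 8 h 48 min
Wed: 05:50–11:36 = 5 h 46 min → rounds to 5 h 48 min
Total credited: 14 h 36 min.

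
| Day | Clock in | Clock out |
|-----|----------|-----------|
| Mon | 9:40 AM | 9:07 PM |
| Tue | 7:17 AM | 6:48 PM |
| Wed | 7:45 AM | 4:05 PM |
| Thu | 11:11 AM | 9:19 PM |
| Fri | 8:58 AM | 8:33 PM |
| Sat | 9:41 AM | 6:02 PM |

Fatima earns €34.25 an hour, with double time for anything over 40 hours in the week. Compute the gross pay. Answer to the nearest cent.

Mon: 9:40 AM–9:07 PM = 11 h 27 min
Tue: 7:17 AM–6:48 PM = 11 h 31 min
Wed: 7:45 AM–4:05 PM = 8 h 20 min
Thu: 11:11 AM–9:19 PM = 10 h 8 min
Fri: 8:58 AM–8:33 PM = 11 h 35 min
Sat: 9:41 AM–6:02 PM = 8 h 21 min
Total worked: 61 h 22 min = 3682 min.
Regular 40 h 0 min = 2400 min at €34.25/h; overtime 21 h 22 min = 1282 min at €68.50/h.
Pay = (2400 × €34.25 + 1282 × €68.50) ÷ 60 = €2833.62.

€2833.62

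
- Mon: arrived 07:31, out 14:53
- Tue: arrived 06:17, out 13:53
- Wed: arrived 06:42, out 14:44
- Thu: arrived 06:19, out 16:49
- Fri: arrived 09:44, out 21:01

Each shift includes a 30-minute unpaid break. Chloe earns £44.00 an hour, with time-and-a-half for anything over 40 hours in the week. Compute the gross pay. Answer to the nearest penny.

£1910.70

Mon: 07:31–14:53 = 7 h 22 min; less 30 min break → 6 h 52 min
Tue: 06:17–13:53 = 7 h 36 min; less 30 min break → 7 h 6 min
Wed: 06:42–14:44 = 8 h 2 min; less 30 min break → 7 h 32 min
Thu: 06:19–16:49 = 10 h 30 min; less 30 min break → 10 h 0 min
Fri: 09:44–21:01 = 11 h 17 min; less 30 min break → 10 h 47 min
Total worked: 42 h 17 min = 2537 min.
Regular 40 h 0 min = 2400 min at £44.00/h; overtime 2 h 17 min = 137 min at £66.00/h.
Pay = (2400 × £44.00 + 137 × £66.00) ÷ 60 = £1910.70.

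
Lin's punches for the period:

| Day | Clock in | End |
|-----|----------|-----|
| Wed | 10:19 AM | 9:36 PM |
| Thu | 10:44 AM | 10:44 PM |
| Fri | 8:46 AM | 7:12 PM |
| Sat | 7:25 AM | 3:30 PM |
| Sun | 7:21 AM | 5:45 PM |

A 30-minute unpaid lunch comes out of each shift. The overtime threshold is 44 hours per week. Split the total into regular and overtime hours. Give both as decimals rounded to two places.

Wed: 10:19 AM–9:36 PM = 11 h 17 min; less 30 min break → 10 h 47 min
Thu: 10:44 AM–10:44 PM = 12 h 0 min; less 30 min break → 11 h 30 min
Fri: 8:46 AM–7:12 PM = 10 h 26 min; less 30 min break → 9 h 56 min
Sat: 7:25 AM–3:30 PM = 8 h 5 min; less 30 min break → 7 h 35 min
Sun: 7:21 AM–5:45 PM = 10 h 24 min; less 30 min break → 9 h 54 min
Total worked: 49 h 42 min = 49.70 h.
Threshold 44 h → overtime 5 h 42 min, regular 44 h 0 min.

Regular 44.00 hours, overtime 5.70 hours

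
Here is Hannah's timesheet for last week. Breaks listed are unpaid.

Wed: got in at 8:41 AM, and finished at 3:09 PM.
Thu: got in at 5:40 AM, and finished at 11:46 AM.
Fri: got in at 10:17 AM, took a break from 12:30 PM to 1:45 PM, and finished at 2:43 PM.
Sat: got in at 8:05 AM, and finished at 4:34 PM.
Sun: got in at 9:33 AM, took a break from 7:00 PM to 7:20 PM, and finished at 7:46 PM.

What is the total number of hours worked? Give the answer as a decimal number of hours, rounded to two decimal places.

Wed: 8:41 AM–3:09 PM = 6 h 28 min
Thu: 5:40 AM–11:46 AM = 6 h 6 min
Fri: 10:17 AM–2:43 PM = 4 h 26 min; less 75 min break → 3 h 11 min
Sat: 8:05 AM–4:34 PM = 8 h 29 min
Sun: 9:33 AM–7:46 PM = 10 h 13 min; less 20 min break → 9 h 53 min
Total: 6 h 28 min + 6 h 6 min + 3 h 11 min + 8 h 29 min + 9 h 53 min = 34 h 7 min.

34.12 hours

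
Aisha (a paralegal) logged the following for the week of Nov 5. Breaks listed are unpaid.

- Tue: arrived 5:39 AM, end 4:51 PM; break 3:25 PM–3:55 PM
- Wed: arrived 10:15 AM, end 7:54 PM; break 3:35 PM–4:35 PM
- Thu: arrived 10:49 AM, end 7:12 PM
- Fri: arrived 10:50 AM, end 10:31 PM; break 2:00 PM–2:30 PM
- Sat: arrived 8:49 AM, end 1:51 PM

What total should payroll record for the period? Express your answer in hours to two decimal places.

43.95 hours

Tue: 5:39 AM–4:51 PM = 11 h 12 min; less 30 min break → 10 h 42 min
Wed: 10:15 AM–7:54 PM = 9 h 39 min; less 60 min break → 8 h 39 min
Thu: 10:49 AM–7:12 PM = 8 h 23 min
Fri: 10:50 AM–10:31 PM = 11 h 41 min; less 30 min break → 11 h 11 min
Sat: 8:49 AM–1:51 PM = 5 h 2 min
Total: 10 h 42 min + 8 h 39 min + 8 h 23 min + 11 h 11 min + 5 h 2 min = 43 h 57 min.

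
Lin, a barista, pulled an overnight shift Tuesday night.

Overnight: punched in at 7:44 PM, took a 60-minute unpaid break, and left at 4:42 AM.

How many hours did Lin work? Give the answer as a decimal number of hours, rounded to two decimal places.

7.97 hours

Overnight: 7:44 PM → midnight = 4 h 16 min; midnight → 4:42 AM = 4 h 42 min; span 8 h 58 min; less 60 min break → 7 h 58 min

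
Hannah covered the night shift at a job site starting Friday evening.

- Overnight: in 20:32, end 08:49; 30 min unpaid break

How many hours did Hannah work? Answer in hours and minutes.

11 h 47 min

Overnight: 20:32 → midnight = 3 h 28 min; midnight → 08:49 = 8 h 49 min; span 12 h 17 min; less 30 min break → 11 h 47 min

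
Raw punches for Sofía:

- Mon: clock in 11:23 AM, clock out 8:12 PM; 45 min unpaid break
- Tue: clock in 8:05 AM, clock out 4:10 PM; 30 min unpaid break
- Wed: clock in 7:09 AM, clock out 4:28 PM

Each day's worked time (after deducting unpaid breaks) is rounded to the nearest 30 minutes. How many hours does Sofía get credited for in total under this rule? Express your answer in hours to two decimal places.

25.00 hours

Mon: 11:23 AM–8:12 PM = 8 h 49 min − 45 min = 8 h 4 min → rounds to 8 h 0 min
Tue: 8:05 AM–4:10 PM = 8 h 5 min − 30 min = 7 h 35 min → rounds to 7 h 30 min
Wed: 7:09 AM–4:28 PM = 9 h 19 min → rounds to 9 h 30 min
Total credited: 25 h 0 min.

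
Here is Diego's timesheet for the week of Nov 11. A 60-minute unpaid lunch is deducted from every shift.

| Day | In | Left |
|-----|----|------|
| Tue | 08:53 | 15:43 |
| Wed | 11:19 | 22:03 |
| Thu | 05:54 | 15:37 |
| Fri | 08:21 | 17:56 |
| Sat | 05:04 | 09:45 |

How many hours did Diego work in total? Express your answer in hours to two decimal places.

36.55 hours

Tue: 08:53–15:43 = 6 h 50 min; less 60 min break → 5 h 50 min
Wed: 11:19–22:03 = 10 h 44 min; less 60 min break → 9 h 44 min
Thu: 05:54–15:37 = 9 h 43 min; less 60 min break → 8 h 43 min
Fri: 08:21–17:56 = 9 h 35 min; less 60 min break → 8 h 35 min
Sat: 05:04–09:45 = 4 h 41 min; less 60 min break → 3 h 41 min
Total: 5 h 50 min + 9 h 44 min + 8 h 43 min + 8 h 35 min + 3 h 41 min = 36 h 33 min.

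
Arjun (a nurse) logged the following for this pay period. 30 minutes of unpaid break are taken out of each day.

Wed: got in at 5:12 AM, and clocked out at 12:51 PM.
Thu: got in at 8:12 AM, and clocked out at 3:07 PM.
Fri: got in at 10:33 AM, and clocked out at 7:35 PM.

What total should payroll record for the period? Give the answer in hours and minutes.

22 h 6 min

Wed: 5:12 AM–12:51 PM = 7 h 39 min; less 30 min break → 7 h 9 min
Thu: 8:12 AM–3:07 PM = 6 h 55 min; less 30 min break → 6 h 25 min
Fri: 10:33 AM–7:35 PM = 9 h 2 min; less 30 min break → 8 h 32 min
Total: 7 h 9 min + 6 h 25 min + 8 h 32 min = 22 h 6 min.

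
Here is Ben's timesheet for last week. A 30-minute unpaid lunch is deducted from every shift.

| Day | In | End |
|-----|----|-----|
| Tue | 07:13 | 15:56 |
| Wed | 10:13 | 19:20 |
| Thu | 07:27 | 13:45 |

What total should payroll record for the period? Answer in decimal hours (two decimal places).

Tue: 07:13–15:56 = 8 h 43 min; less 30 min break → 8 h 13 min
Wed: 10:13–19:20 = 9 h 7 min; less 30 min break → 8 h 37 min
Thu: 07:27–13:45 = 6 h 18 min; less 30 min break → 5 h 48 min
Total: 8 h 13 min + 8 h 37 min + 5 h 48 min = 22 h 38 min.

22.63 hours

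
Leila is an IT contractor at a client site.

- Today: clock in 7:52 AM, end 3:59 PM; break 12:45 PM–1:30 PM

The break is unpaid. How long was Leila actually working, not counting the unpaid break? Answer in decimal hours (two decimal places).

Today: 7:52 AM–3:59 PM = 8 h 7 min; less 45 min break → 7 h 22 min

7.37 hours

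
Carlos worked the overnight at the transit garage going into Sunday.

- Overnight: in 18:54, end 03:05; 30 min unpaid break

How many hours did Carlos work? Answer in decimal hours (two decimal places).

7.68 hours

Overnight: 18:54 → midnight = 5 h 6 min; midnight → 03:05 = 3 h 5 min; span 8 h 11 min; less 30 min break → 7 h 41 min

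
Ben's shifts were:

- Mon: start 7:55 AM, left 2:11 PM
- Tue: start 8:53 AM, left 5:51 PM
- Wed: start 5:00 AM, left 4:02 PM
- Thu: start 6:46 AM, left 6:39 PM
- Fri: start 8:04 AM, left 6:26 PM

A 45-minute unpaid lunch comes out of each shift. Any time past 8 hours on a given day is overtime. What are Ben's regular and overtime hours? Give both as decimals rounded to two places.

Regular 37.52 hours, overtime 7.25 hours

Mon: 7:55 AM–2:11 PM = 6 h 16 min; less 45 min break → 5 h 31 min
Tue: 8:53 AM–5:51 PM = 8 h 58 min; less 45 min break → 8 h 13 min
Wed: 5:00 AM–4:02 PM = 11 h 2 min; less 45 min break → 10 h 17 min
Thu: 6:46 AM–6:39 PM = 11 h 53 min; less 45 min break → 11 h 8 min
Fri: 8:04 AM–6:26 PM = 10 h 22 min; less 45 min break → 9 h 37 min
Mon reg 5 h 31 min / OT 0 h 0 min; Tue reg 8 h 0 min / OT 0 h 13 min; Wed reg 8 h 0 min / OT 2 h 17 min; Thu reg 8 h 0 min / OT 3 h 8 min; Fri reg 8 h 0 min / OT 1 h 37 min.
Totals: regular 37 h 31 min, overtime 7 h 15 min.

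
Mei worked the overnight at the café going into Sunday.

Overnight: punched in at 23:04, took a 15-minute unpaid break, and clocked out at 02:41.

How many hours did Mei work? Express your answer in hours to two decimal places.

3.37 hours

Overnight: 23:04 → midnight = 0 h 56 min; midnight → 02:41 = 2 h 41 min; span 3 h 37 min; less 15 min break → 3 h 22 min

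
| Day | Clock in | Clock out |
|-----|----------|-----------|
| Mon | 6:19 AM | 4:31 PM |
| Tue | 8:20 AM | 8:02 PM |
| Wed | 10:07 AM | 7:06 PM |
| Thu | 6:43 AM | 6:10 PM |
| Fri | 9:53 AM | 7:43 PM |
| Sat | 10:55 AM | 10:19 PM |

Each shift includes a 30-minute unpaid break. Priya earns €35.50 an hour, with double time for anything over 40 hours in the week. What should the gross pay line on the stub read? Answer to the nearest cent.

Mon: 6:19 AM–4:31 PM = 10 h 12 min; less 30 min break → 9 h 42 min
Tue: 8:20 AM–8:02 PM = 11 h 42 min; less 30 min break → 11 h 12 min
Wed: 10:07 AM–7:06 PM = 8 h 59 min; less 30 min break → 8 h 29 min
Thu: 6:43 AM–6:10 PM = 11 h 27 min; less 30 min break → 10 h 57 min
Fri: 9:53 AM–7:43 PM = 9 h 50 min; less 30 min break → 9 h 20 min
Sat: 10:55 AM–10:19 PM = 11 h 24 min; less 30 min break → 10 h 54 min
Total worked: 60 h 34 min = 3634 min.
Regular 40 h 0 min = 2400 min at €35.50/h; overtime 20 h 34 min = 1234 min at €71.00/h.
Pay = (2400 × €35.50 + 1234 × €71.00) ÷ 60 = €2880.23.

€2880.23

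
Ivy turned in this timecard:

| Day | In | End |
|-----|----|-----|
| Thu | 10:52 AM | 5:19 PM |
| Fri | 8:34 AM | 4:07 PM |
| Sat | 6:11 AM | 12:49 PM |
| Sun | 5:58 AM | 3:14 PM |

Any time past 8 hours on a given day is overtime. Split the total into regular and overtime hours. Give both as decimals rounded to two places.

Thu: 10:52 AM–5:19 PM = 6 h 27 min
Fri: 8:34 AM–4:07 PM = 7 h 33 min
Sat: 6:11 AM–12:49 PM = 6 h 38 min
Sun: 5:58 AM–3:14 PM = 9 h 16 min
Thu reg 6 h 27 min / OT 0 h 0 min; Fri reg 7 h 33 min / OT 0 h 0 min; Sat reg 6 h 38 min / OT 0 h 0 min; Sun reg 8 h 0 min / OT 1 h 16 min.
Totals: regular 28 h 38 min, overtime 1 h 16 min.

Regular 28.63 hours, overtime 1.27 hours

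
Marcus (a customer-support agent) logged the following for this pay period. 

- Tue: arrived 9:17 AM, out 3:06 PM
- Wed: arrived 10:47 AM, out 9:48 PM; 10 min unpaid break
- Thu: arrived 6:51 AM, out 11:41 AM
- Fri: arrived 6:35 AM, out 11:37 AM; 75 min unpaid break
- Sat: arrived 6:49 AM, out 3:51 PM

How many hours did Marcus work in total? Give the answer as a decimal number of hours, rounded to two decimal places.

34.32 hours

Tue: 9:17 AM–3:06 PM = 5 h 49 min
Wed: 10:47 AM–9:48 PM = 11 h 1 min; less 10 min break → 10 h 51 min
Thu: 6:51 AM–11:41 AM = 4 h 50 min
Fri: 6:35 AM–11:37 AM = 5 h 2 min; less 75 min break → 3 h 47 min
Sat: 6:49 AM–3:51 PM = 9 h 2 min
Total: 5 h 49 min + 10 h 51 min + 4 h 50 min + 3 h 47 min + 9 h 2 min = 34 h 19 min.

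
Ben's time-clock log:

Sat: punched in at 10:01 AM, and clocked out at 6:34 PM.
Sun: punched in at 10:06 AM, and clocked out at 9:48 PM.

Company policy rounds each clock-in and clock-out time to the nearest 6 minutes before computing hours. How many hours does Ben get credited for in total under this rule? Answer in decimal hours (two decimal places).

Sat: in 10:01 AM→10:00 AM, out 6:34 PM→6:36 PM; 8 h 36 min
Sun: in 10:06 AM→10:06 AM, out 9:48 PM→9:48 PM; 11 h 42 min
Total credited: 20 h 18 min.

20.30 hours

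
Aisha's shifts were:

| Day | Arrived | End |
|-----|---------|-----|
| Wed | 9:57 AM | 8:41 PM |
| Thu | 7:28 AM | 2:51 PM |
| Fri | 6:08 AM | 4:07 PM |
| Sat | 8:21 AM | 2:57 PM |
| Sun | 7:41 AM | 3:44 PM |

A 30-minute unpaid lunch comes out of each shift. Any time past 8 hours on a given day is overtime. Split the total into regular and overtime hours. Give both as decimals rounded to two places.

Wed: 9:57 AM–8:41 PM = 10 h 44 min; less 30 min break → 10 h 14 min
Thu: 7:28 AM–2:51 PM = 7 h 23 min; less 30 min break → 6 h 53 min
Fri: 6:08 AM–4:07 PM = 9 h 59 min; less 30 min break → 9 h 29 min
Sat: 8:21 AM–2:57 PM = 6 h 36 min; less 30 min break → 6 h 6 min
Sun: 7:41 AM–3:44 PM = 8 h 3 min; less 30 min break → 7 h 33 min
Wed reg 8 h 0 min / OT 2 h 14 min; Thu reg 6 h 53 min / OT 0 h 0 min; Fri reg 8 h 0 min / OT 1 h 29 min; Sat reg 6 h 6 min / OT 0 h 0 min; Sun reg 7 h 33 min / OT 0 h 0 min.
Totals: regular 36 h 32 min, overtime 3 h 43 min.

Regular 36.53 hours, overtime 3.72 hours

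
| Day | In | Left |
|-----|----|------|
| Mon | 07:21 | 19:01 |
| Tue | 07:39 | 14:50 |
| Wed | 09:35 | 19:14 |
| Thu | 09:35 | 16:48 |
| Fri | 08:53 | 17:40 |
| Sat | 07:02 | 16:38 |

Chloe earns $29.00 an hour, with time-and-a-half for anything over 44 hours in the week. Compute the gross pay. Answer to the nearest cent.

$1715.35

Mon: 07:21–19:01 = 11 h 40 min
Tue: 07:39–14:50 = 7 h 11 min
Wed: 09:35–19:14 = 9 h 39 min
Thu: 09:35–16:48 = 7 h 13 min
Fri: 08:53–17:40 = 8 h 47 min
Sat: 07:02–16:38 = 9 h 36 min
Total worked: 54 h 6 min = 3246 min.
Regular 44 h 0 min = 2640 min at $29.00/h; overtime 10 h 6 min = 606 min at $43.50/h.
Pay = (2640 × $29.00 + 606 × $43.50) ÷ 60 = $1715.35.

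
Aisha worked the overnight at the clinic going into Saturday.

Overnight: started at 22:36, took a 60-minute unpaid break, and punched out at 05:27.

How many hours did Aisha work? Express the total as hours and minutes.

Overnight: 22:36 → midnight = 1 h 24 min; midnight → 05:27 = 5 h 27 min; span 6 h 51 min; less 60 min break → 5 h 51 min

5 h 51 min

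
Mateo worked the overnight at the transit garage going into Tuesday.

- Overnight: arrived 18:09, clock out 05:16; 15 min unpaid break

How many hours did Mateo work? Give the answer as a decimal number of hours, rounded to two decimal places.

Overnight: 18:09 → midnight = 5 h 51 min; midnight → 05:16 = 5 h 16 min; span 11 h 7 min; less 15 min break → 10 h 52 min

10.87 hours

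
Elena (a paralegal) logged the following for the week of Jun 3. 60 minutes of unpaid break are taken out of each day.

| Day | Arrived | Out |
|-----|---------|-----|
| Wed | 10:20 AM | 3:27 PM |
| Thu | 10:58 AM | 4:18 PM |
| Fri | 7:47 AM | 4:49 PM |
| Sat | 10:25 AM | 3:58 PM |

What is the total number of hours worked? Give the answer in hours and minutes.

21 h 2 min

Wed: 10:20 AM–3:27 PM = 5 h 7 min; less 60 min break → 4 h 7 min
Thu: 10:58 AM–4:18 PM = 5 h 20 min; less 60 min break → 4 h 20 min
Fri: 7:47 AM–4:49 PM = 9 h 2 min; less 60 min break → 8 h 2 min
Sat: 10:25 AM–3:58 PM = 5 h 33 min; less 60 min break → 4 h 33 min
Total: 4 h 7 min + 4 h 20 min + 8 h 2 min + 4 h 33 min = 21 h 2 min.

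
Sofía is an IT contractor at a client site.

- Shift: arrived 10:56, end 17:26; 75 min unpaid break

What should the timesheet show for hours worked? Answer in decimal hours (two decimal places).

5.25 hours

Shift: 10:56–17:26 = 6 h 30 min; less 75 min break → 5 h 15 min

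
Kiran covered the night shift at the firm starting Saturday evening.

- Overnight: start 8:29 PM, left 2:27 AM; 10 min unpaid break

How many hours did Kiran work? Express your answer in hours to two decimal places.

Overnight: 8:29 PM → midnight = 3 h 31 min; midnight → 2:27 AM = 2 h 27 min; span 5 h 58 min; less 10 min break → 5 h 48 min

5.80 hours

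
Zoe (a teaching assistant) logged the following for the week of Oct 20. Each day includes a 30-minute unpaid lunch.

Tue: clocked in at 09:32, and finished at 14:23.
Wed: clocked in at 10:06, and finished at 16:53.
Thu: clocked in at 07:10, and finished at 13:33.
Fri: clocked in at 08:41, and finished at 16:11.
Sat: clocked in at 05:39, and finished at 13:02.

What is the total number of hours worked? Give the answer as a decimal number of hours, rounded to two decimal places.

30.40 hours

Tue: 09:32–14:23 = 4 h 51 min; less 30 min break → 4 h 21 min
Wed: 10:06–16:53 = 6 h 47 min; less 30 min break → 6 h 17 min
Thu: 07:10–13:33 = 6 h 23 min; less 30 min break → 5 h 53 min
Fri: 08:41–16:11 = 7 h 30 min; less 30 min break → 7 h 0 min
Sat: 05:39–13:02 = 7 h 23 min; less 30 min break → 6 h 53 min
Total: 4 h 21 min + 6 h 17 min + 5 h 53 min + 7 h 0 min + 6 h 53 min = 30 h 24 min.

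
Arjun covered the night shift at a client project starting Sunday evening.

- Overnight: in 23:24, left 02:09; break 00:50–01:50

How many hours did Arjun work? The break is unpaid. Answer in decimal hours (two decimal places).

1.75 hours

Overnight: 23:24 → midnight = 0 h 36 min; midnight → 02:09 = 2 h 9 min; span 2 h 45 min; less 60 min break → 1 h 45 min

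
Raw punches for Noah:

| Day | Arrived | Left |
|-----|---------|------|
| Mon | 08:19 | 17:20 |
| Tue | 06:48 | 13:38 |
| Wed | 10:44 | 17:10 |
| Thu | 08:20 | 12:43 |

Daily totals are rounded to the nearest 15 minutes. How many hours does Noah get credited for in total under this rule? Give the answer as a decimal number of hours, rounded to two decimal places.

Mon: 08:19–17:20 = 9 h 1 min → rounds to 9 h 0 min
Tue: 06:48–13:38 = 6 h 50 min → rounds to 6 h 45 min
Wed: 10:44–17:10 = 6 h 26 min → rounds to 6 h 30 min
Thu: 08:20–12:43 = 4 h 23 min → rounds to 4 h 30 min
Total credited: 26 h 45 min.

26.75 hours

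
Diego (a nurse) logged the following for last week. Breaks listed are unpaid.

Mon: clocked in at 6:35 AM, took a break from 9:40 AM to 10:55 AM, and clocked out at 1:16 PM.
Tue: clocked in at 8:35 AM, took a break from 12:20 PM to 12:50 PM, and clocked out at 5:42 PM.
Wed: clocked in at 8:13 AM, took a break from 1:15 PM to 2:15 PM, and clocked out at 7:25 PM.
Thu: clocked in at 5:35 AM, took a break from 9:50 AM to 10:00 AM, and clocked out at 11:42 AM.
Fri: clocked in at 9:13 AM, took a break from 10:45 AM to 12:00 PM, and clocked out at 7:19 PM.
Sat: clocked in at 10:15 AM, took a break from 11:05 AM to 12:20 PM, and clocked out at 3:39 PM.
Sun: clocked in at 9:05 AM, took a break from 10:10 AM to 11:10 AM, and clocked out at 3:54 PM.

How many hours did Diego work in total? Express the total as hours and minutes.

49 h 1 min

Mon: 6:35 AM–1:16 PM = 6 h 41 min; less 75 min break → 5 h 26 min
Tue: 8:35 AM–5:42 PM = 9 h 7 min; less 30 min break → 8 h 37 min
Wed: 8:13 AM–7:25 PM = 11 h 12 min; less 60 min break → 10 h 12 min
Thu: 5:35 AM–11:42 AM = 6 h 7 min; less 10 min break → 5 h 57 min
Fri: 9:13 AM–7:19 PM = 10 h 6 min; less 75 min break → 8 h 51 min
Sat: 10:15 AM–3:39 PM = 5 h 24 min; less 75 min break → 4 h 9 min
Sun: 9:05 AM–3:54 PM = 6 h 49 min; less 60 min break → 5 h 49 min
Total: 5 h 26 min + 8 h 37 min + 10 h 12 min + 5 h 57 min + 8 h 51 min + 4 h 9 min + 5 h 49 min = 49 h 1 min.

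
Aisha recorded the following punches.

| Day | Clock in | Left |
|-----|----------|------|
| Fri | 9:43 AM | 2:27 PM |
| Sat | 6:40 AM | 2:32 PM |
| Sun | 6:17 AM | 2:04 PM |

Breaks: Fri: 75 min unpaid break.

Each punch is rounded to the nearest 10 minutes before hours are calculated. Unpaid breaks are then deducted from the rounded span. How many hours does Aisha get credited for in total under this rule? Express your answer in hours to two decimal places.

19.08 hours

Fri: in 9:43 AM→9:40 AM, out 2:27 PM→2:30 PM; 4 h 50 min − 75 min = 3 h 35 min
Sat: in 6:40 AM→6:40 AM, out 2:32 PM→2:30 PM; 7 h 50 min
Sun: in 6:17 AM→6:20 AM, out 2:04 PM→2:00 PM; 7 h 40 min
Total credited: 19 h 5 min.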